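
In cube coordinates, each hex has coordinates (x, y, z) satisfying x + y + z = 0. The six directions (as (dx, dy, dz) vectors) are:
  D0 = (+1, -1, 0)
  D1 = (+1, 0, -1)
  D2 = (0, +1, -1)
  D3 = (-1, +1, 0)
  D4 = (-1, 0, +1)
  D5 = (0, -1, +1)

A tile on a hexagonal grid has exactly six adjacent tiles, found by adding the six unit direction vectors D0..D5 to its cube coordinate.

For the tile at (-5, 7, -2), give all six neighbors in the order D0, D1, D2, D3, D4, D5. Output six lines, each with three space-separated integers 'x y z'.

Center: (-5, 7, -2). Add each direction:
  D0: (-5, 7, -2) + (1, -1, 0) = (-4, 6, -2)
  D1: (-5, 7, -2) + (1, 0, -1) = (-4, 7, -3)
  D2: (-5, 7, -2) + (0, 1, -1) = (-5, 8, -3)
  D3: (-5, 7, -2) + (-1, 1, 0) = (-6, 8, -2)
  D4: (-5, 7, -2) + (-1, 0, 1) = (-6, 7, -1)
  D5: (-5, 7, -2) + (0, -1, 1) = (-5, 6, -1)

Answer: -4 6 -2
-4 7 -3
-5 8 -3
-6 8 -2
-6 7 -1
-5 6 -1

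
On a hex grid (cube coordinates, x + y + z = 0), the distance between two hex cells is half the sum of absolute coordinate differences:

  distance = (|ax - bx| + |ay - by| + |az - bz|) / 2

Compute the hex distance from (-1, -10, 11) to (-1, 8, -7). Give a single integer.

|ax - bx| = |-1 - (-1)| = 0
|ay - by| = |-10 - 8| = 18
|az - bz| = |11 - (-7)| = 18
distance = (0 + 18 + 18) / 2 = 36 / 2 = 18

Answer: 18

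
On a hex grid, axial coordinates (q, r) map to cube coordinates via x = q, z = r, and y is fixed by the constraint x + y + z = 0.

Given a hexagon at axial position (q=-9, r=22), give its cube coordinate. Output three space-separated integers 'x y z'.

Answer: -9 -13 22

Derivation:
x = q = -9
z = r = 22
y = -x - z = -(-9) - (22) = -13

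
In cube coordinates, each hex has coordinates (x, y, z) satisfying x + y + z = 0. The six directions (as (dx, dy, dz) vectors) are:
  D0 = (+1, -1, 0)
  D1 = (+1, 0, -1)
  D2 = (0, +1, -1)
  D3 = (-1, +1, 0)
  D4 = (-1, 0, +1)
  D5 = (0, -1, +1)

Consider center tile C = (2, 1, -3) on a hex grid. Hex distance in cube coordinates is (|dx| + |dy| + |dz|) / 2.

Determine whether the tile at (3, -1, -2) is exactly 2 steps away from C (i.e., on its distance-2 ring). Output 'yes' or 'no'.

Answer: yes

Derivation:
|px - cx| = |3 - 2| = 1
|py - cy| = |-1 - 1| = 2
|pz - cz| = |-2 - (-3)| = 1
distance = (1+2+1)/2 = 4/2 = 2
radius = 2; distance == radius -> yes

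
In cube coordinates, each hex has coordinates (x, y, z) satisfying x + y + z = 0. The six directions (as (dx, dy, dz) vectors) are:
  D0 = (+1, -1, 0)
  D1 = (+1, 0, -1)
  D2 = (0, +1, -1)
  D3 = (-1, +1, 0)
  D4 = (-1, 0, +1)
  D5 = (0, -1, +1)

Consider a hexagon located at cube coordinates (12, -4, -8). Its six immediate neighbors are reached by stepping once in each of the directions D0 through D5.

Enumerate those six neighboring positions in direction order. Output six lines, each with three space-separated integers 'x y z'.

Center: (12, -4, -8). Add each direction:
  D0: (12, -4, -8) + (1, -1, 0) = (13, -5, -8)
  D1: (12, -4, -8) + (1, 0, -1) = (13, -4, -9)
  D2: (12, -4, -8) + (0, 1, -1) = (12, -3, -9)
  D3: (12, -4, -8) + (-1, 1, 0) = (11, -3, -8)
  D4: (12, -4, -8) + (-1, 0, 1) = (11, -4, -7)
  D5: (12, -4, -8) + (0, -1, 1) = (12, -5, -7)

Answer: 13 -5 -8
13 -4 -9
12 -3 -9
11 -3 -8
11 -4 -7
12 -5 -7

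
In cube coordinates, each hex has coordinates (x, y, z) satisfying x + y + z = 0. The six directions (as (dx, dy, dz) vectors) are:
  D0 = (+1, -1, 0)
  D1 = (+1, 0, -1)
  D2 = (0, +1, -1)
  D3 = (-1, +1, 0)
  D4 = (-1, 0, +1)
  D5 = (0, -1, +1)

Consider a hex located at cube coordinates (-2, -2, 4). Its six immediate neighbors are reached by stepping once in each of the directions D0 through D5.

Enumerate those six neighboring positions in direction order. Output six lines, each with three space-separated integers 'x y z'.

Center: (-2, -2, 4). Add each direction:
  D0: (-2, -2, 4) + (1, -1, 0) = (-1, -3, 4)
  D1: (-2, -2, 4) + (1, 0, -1) = (-1, -2, 3)
  D2: (-2, -2, 4) + (0, 1, -1) = (-2, -1, 3)
  D3: (-2, -2, 4) + (-1, 1, 0) = (-3, -1, 4)
  D4: (-2, -2, 4) + (-1, 0, 1) = (-3, -2, 5)
  D5: (-2, -2, 4) + (0, -1, 1) = (-2, -3, 5)

Answer: -1 -3 4
-1 -2 3
-2 -1 3
-3 -1 4
-3 -2 5
-2 -3 5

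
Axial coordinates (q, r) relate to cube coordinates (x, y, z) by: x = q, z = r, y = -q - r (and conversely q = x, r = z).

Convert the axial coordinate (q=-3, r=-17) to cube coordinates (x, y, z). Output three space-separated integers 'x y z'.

x = q = -3
z = r = -17
y = -x - z = -(-3) - (-17) = 20

Answer: -3 20 -17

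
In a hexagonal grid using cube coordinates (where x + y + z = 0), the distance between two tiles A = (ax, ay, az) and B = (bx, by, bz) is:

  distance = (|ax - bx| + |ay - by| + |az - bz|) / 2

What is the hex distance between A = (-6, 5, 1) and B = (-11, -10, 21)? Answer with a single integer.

|ax - bx| = |-6 - (-11)| = 5
|ay - by| = |5 - (-10)| = 15
|az - bz| = |1 - 21| = 20
distance = (5 + 15 + 20) / 2 = 40 / 2 = 20

Answer: 20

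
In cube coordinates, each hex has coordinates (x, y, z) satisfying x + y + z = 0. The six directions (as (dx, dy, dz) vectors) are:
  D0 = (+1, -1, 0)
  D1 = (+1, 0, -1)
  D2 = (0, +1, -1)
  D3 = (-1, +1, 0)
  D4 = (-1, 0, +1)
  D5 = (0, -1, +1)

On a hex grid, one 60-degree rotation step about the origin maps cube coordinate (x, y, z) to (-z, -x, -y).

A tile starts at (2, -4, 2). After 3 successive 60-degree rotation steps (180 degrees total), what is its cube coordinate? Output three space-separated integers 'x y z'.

Answer: -2 4 -2

Derivation:
Start: (2, -4, 2)
Step 1: (2, -4, 2) -> (-(2), -(2), -(-4)) = (-2, -2, 4)
Step 2: (-2, -2, 4) -> (-(4), -(-2), -(-2)) = (-4, 2, 2)
Step 3: (-4, 2, 2) -> (-(2), -(-4), -(2)) = (-2, 4, -2)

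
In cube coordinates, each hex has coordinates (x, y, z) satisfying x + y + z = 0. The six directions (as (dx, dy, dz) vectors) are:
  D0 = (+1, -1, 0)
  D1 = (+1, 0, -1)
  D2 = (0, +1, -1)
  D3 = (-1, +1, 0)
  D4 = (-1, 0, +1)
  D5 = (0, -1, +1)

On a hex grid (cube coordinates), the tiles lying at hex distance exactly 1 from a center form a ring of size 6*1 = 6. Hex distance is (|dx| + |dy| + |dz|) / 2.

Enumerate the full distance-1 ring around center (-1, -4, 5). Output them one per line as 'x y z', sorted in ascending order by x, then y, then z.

Answer: -2 -4 6
-2 -3 5
-1 -5 6
-1 -3 4
0 -5 5
0 -4 4

Derivation:
Walk ring at distance 1 from (-1, -4, 5):
Start at center + D4*1 = (-2, -4, 6)
  hex 0: (-2, -4, 6)
  hex 1: (-1, -5, 6)
  hex 2: (0, -5, 5)
  hex 3: (0, -4, 4)
  hex 4: (-1, -3, 4)
  hex 5: (-2, -3, 5)
Sorted: 6 hexes.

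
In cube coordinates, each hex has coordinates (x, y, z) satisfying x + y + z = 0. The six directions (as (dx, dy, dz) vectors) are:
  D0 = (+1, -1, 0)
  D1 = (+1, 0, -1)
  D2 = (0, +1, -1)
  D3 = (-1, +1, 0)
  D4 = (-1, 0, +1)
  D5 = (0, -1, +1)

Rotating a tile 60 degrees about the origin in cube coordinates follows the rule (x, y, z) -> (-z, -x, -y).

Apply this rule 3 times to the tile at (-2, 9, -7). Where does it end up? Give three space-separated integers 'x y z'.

Answer: 2 -9 7

Derivation:
Start: (-2, 9, -7)
Step 1: (-2, 9, -7) -> (-(-7), -(-2), -(9)) = (7, 2, -9)
Step 2: (7, 2, -9) -> (-(-9), -(7), -(2)) = (9, -7, -2)
Step 3: (9, -7, -2) -> (-(-2), -(9), -(-7)) = (2, -9, 7)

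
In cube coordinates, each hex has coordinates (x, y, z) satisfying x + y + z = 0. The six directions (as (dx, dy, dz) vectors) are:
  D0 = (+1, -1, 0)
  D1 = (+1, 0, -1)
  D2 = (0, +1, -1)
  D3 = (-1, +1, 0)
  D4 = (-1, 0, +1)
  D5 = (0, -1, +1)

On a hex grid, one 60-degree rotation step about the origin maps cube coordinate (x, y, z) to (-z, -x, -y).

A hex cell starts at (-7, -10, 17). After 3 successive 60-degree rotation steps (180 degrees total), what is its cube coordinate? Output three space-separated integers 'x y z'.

Start: (-7, -10, 17)
Step 1: (-7, -10, 17) -> (-(17), -(-7), -(-10)) = (-17, 7, 10)
Step 2: (-17, 7, 10) -> (-(10), -(-17), -(7)) = (-10, 17, -7)
Step 3: (-10, 17, -7) -> (-(-7), -(-10), -(17)) = (7, 10, -17)

Answer: 7 10 -17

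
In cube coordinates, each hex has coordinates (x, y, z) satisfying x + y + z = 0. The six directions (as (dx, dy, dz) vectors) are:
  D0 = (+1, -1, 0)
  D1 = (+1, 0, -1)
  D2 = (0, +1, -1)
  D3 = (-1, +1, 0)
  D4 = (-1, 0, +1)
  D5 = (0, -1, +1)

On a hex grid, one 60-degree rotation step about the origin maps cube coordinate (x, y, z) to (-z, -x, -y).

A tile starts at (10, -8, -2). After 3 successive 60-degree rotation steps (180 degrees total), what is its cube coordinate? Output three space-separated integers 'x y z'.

Start: (10, -8, -2)
Step 1: (10, -8, -2) -> (-(-2), -(10), -(-8)) = (2, -10, 8)
Step 2: (2, -10, 8) -> (-(8), -(2), -(-10)) = (-8, -2, 10)
Step 3: (-8, -2, 10) -> (-(10), -(-8), -(-2)) = (-10, 8, 2)

Answer: -10 8 2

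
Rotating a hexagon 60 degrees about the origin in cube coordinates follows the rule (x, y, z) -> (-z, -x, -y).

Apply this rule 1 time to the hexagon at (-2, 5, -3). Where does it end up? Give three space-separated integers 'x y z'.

Answer: 3 2 -5

Derivation:
Start: (-2, 5, -3)
Step 1: (-2, 5, -3) -> (-(-3), -(-2), -(5)) = (3, 2, -5)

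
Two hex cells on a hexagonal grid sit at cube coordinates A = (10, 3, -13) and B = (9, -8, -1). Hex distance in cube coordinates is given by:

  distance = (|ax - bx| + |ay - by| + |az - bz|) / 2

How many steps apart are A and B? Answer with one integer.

|ax - bx| = |10 - 9| = 1
|ay - by| = |3 - (-8)| = 11
|az - bz| = |-13 - (-1)| = 12
distance = (1 + 11 + 12) / 2 = 24 / 2 = 12

Answer: 12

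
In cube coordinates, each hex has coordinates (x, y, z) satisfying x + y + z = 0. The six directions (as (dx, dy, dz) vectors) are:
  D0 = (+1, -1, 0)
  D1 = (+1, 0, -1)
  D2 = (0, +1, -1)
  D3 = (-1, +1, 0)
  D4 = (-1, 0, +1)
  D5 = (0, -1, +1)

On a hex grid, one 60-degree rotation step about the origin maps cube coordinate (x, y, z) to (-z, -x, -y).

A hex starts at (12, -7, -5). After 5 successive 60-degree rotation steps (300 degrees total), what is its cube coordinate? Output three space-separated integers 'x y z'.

Answer: 7 5 -12

Derivation:
Start: (12, -7, -5)
Step 1: (12, -7, -5) -> (-(-5), -(12), -(-7)) = (5, -12, 7)
Step 2: (5, -12, 7) -> (-(7), -(5), -(-12)) = (-7, -5, 12)
Step 3: (-7, -5, 12) -> (-(12), -(-7), -(-5)) = (-12, 7, 5)
Step 4: (-12, 7, 5) -> (-(5), -(-12), -(7)) = (-5, 12, -7)
Step 5: (-5, 12, -7) -> (-(-7), -(-5), -(12)) = (7, 5, -12)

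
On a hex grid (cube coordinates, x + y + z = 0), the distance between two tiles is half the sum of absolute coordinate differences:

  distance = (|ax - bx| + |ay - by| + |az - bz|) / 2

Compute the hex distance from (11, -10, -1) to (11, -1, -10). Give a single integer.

|ax - bx| = |11 - 11| = 0
|ay - by| = |-10 - (-1)| = 9
|az - bz| = |-1 - (-10)| = 9
distance = (0 + 9 + 9) / 2 = 18 / 2 = 9

Answer: 9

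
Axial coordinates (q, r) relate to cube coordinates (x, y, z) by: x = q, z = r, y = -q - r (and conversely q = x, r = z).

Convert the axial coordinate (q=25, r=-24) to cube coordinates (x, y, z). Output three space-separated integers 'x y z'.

x = q = 25
z = r = -24
y = -x - z = -(25) - (-24) = -1

Answer: 25 -1 -24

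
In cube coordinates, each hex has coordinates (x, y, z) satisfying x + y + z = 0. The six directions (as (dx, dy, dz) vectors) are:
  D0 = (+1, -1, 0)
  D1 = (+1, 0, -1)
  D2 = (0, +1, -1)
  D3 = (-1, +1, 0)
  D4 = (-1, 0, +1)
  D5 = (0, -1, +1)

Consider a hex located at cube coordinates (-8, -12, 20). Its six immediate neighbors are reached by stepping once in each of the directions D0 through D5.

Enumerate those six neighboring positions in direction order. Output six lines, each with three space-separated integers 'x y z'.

Center: (-8, -12, 20). Add each direction:
  D0: (-8, -12, 20) + (1, -1, 0) = (-7, -13, 20)
  D1: (-8, -12, 20) + (1, 0, -1) = (-7, -12, 19)
  D2: (-8, -12, 20) + (0, 1, -1) = (-8, -11, 19)
  D3: (-8, -12, 20) + (-1, 1, 0) = (-9, -11, 20)
  D4: (-8, -12, 20) + (-1, 0, 1) = (-9, -12, 21)
  D5: (-8, -12, 20) + (0, -1, 1) = (-8, -13, 21)

Answer: -7 -13 20
-7 -12 19
-8 -11 19
-9 -11 20
-9 -12 21
-8 -13 21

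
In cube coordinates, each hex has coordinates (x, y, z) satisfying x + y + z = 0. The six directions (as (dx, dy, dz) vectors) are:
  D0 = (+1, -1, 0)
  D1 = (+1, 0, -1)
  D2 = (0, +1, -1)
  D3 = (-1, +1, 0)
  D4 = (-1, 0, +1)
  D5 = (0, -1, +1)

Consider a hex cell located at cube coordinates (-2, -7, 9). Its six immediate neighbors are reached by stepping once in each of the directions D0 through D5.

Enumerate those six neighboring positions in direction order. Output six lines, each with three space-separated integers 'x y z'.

Center: (-2, -7, 9). Add each direction:
  D0: (-2, -7, 9) + (1, -1, 0) = (-1, -8, 9)
  D1: (-2, -7, 9) + (1, 0, -1) = (-1, -7, 8)
  D2: (-2, -7, 9) + (0, 1, -1) = (-2, -6, 8)
  D3: (-2, -7, 9) + (-1, 1, 0) = (-3, -6, 9)
  D4: (-2, -7, 9) + (-1, 0, 1) = (-3, -7, 10)
  D5: (-2, -7, 9) + (0, -1, 1) = (-2, -8, 10)

Answer: -1 -8 9
-1 -7 8
-2 -6 8
-3 -6 9
-3 -7 10
-2 -8 10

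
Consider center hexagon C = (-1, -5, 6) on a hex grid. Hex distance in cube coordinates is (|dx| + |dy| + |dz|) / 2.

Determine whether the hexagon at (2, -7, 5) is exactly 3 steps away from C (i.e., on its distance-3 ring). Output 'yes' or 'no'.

|px - cx| = |2 - (-1)| = 3
|py - cy| = |-7 - (-5)| = 2
|pz - cz| = |5 - 6| = 1
distance = (3+2+1)/2 = 6/2 = 3
radius = 3; distance == radius -> yes

Answer: yes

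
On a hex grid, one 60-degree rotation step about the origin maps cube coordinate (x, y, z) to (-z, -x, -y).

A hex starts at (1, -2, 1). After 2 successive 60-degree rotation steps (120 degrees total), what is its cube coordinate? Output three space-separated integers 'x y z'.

Answer: -2 1 1

Derivation:
Start: (1, -2, 1)
Step 1: (1, -2, 1) -> (-(1), -(1), -(-2)) = (-1, -1, 2)
Step 2: (-1, -1, 2) -> (-(2), -(-1), -(-1)) = (-2, 1, 1)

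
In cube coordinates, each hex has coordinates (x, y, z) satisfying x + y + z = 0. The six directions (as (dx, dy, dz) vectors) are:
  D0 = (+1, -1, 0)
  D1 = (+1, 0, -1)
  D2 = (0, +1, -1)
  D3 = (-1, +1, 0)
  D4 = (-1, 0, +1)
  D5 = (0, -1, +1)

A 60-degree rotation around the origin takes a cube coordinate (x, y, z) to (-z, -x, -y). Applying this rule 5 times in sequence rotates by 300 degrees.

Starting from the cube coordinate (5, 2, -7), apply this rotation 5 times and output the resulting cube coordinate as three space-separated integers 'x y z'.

Start: (5, 2, -7)
Step 1: (5, 2, -7) -> (-(-7), -(5), -(2)) = (7, -5, -2)
Step 2: (7, -5, -2) -> (-(-2), -(7), -(-5)) = (2, -7, 5)
Step 3: (2, -7, 5) -> (-(5), -(2), -(-7)) = (-5, -2, 7)
Step 4: (-5, -2, 7) -> (-(7), -(-5), -(-2)) = (-7, 5, 2)
Step 5: (-7, 5, 2) -> (-(2), -(-7), -(5)) = (-2, 7, -5)

Answer: -2 7 -5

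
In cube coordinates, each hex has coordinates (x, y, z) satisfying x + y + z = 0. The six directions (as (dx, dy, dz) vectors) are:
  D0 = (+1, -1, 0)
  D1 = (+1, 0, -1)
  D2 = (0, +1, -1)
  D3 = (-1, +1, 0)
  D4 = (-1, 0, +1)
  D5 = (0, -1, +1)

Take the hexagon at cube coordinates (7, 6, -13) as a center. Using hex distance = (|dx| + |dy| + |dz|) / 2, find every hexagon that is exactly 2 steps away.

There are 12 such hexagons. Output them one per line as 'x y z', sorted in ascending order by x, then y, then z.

Walk ring at distance 2 from (7, 6, -13):
Start at center + D4*2 = (5, 6, -11)
  hex 0: (5, 6, -11)
  hex 1: (6, 5, -11)
  hex 2: (7, 4, -11)
  hex 3: (8, 4, -12)
  hex 4: (9, 4, -13)
  hex 5: (9, 5, -14)
  hex 6: (9, 6, -15)
  hex 7: (8, 7, -15)
  hex 8: (7, 8, -15)
  hex 9: (6, 8, -14)
  hex 10: (5, 8, -13)
  hex 11: (5, 7, -12)
Sorted: 12 hexes.

Answer: 5 6 -11
5 7 -12
5 8 -13
6 5 -11
6 8 -14
7 4 -11
7 8 -15
8 4 -12
8 7 -15
9 4 -13
9 5 -14
9 6 -15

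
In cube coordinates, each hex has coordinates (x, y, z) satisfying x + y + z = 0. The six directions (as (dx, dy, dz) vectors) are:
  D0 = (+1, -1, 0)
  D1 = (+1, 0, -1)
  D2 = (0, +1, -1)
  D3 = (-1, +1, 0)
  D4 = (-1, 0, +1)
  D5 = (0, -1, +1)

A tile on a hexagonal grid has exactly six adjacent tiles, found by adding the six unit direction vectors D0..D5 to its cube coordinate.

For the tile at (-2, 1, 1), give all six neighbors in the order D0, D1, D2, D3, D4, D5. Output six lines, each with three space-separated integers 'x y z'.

Answer: -1 0 1
-1 1 0
-2 2 0
-3 2 1
-3 1 2
-2 0 2

Derivation:
Center: (-2, 1, 1). Add each direction:
  D0: (-2, 1, 1) + (1, -1, 0) = (-1, 0, 1)
  D1: (-2, 1, 1) + (1, 0, -1) = (-1, 1, 0)
  D2: (-2, 1, 1) + (0, 1, -1) = (-2, 2, 0)
  D3: (-2, 1, 1) + (-1, 1, 0) = (-3, 2, 1)
  D4: (-2, 1, 1) + (-1, 0, 1) = (-3, 1, 2)
  D5: (-2, 1, 1) + (0, -1, 1) = (-2, 0, 2)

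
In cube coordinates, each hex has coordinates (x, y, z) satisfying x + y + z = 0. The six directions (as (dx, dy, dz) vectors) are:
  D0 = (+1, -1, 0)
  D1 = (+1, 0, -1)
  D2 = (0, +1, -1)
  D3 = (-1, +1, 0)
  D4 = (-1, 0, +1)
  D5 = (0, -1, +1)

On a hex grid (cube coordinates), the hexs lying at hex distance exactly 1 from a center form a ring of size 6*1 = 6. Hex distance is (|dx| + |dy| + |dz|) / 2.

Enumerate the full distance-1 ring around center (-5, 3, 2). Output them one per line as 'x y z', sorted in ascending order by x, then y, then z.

Answer: -6 3 3
-6 4 2
-5 2 3
-5 4 1
-4 2 2
-4 3 1

Derivation:
Walk ring at distance 1 from (-5, 3, 2):
Start at center + D4*1 = (-6, 3, 3)
  hex 0: (-6, 3, 3)
  hex 1: (-5, 2, 3)
  hex 2: (-4, 2, 2)
  hex 3: (-4, 3, 1)
  hex 4: (-5, 4, 1)
  hex 5: (-6, 4, 2)
Sorted: 6 hexes.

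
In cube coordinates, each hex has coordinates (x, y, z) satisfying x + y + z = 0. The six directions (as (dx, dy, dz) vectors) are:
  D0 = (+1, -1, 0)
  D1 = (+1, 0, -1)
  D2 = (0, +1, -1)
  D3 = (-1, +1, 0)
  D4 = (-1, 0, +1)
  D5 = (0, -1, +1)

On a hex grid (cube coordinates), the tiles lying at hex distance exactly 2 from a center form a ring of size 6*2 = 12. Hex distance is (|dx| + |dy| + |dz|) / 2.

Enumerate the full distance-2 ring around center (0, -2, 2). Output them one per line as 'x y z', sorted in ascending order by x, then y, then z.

Walk ring at distance 2 from (0, -2, 2):
Start at center + D4*2 = (-2, -2, 4)
  hex 0: (-2, -2, 4)
  hex 1: (-1, -3, 4)
  hex 2: (0, -4, 4)
  hex 3: (1, -4, 3)
  hex 4: (2, -4, 2)
  hex 5: (2, -3, 1)
  hex 6: (2, -2, 0)
  hex 7: (1, -1, 0)
  hex 8: (0, 0, 0)
  hex 9: (-1, 0, 1)
  hex 10: (-2, 0, 2)
  hex 11: (-2, -1, 3)
Sorted: 12 hexes.

Answer: -2 -2 4
-2 -1 3
-2 0 2
-1 -3 4
-1 0 1
0 -4 4
0 0 0
1 -4 3
1 -1 0
2 -4 2
2 -3 1
2 -2 0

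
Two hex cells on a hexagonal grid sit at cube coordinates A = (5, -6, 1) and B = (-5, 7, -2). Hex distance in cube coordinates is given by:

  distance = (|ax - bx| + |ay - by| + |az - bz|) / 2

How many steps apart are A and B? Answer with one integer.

|ax - bx| = |5 - (-5)| = 10
|ay - by| = |-6 - 7| = 13
|az - bz| = |1 - (-2)| = 3
distance = (10 + 13 + 3) / 2 = 26 / 2 = 13

Answer: 13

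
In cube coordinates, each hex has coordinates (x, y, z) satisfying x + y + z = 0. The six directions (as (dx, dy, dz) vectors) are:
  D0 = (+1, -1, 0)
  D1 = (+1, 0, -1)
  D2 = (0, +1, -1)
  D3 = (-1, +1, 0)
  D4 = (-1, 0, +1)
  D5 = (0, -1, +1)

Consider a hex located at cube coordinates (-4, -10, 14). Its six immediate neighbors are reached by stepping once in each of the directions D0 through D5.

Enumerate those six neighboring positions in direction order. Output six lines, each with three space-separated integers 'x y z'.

Center: (-4, -10, 14). Add each direction:
  D0: (-4, -10, 14) + (1, -1, 0) = (-3, -11, 14)
  D1: (-4, -10, 14) + (1, 0, -1) = (-3, -10, 13)
  D2: (-4, -10, 14) + (0, 1, -1) = (-4, -9, 13)
  D3: (-4, -10, 14) + (-1, 1, 0) = (-5, -9, 14)
  D4: (-4, -10, 14) + (-1, 0, 1) = (-5, -10, 15)
  D5: (-4, -10, 14) + (0, -1, 1) = (-4, -11, 15)

Answer: -3 -11 14
-3 -10 13
-4 -9 13
-5 -9 14
-5 -10 15
-4 -11 15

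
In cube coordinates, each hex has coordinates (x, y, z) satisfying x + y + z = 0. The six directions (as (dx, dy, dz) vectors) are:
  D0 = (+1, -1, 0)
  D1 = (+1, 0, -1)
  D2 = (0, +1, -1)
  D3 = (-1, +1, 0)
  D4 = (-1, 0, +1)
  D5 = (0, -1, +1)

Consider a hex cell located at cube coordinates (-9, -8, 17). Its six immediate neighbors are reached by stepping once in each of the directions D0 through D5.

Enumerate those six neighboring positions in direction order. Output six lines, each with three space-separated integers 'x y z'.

Center: (-9, -8, 17). Add each direction:
  D0: (-9, -8, 17) + (1, -1, 0) = (-8, -9, 17)
  D1: (-9, -8, 17) + (1, 0, -1) = (-8, -8, 16)
  D2: (-9, -8, 17) + (0, 1, -1) = (-9, -7, 16)
  D3: (-9, -8, 17) + (-1, 1, 0) = (-10, -7, 17)
  D4: (-9, -8, 17) + (-1, 0, 1) = (-10, -8, 18)
  D5: (-9, -8, 17) + (0, -1, 1) = (-9, -9, 18)

Answer: -8 -9 17
-8 -8 16
-9 -7 16
-10 -7 17
-10 -8 18
-9 -9 18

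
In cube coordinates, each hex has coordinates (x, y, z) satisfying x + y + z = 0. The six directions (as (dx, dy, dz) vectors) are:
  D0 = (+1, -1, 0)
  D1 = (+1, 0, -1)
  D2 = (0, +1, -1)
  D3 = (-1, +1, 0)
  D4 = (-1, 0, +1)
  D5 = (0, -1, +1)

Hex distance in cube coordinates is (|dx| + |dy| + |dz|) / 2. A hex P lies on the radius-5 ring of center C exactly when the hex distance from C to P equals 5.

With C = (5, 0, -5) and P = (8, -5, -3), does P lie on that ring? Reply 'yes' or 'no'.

Answer: yes

Derivation:
|px - cx| = |8 - 5| = 3
|py - cy| = |-5 - 0| = 5
|pz - cz| = |-3 - (-5)| = 2
distance = (3+5+2)/2 = 10/2 = 5
radius = 5; distance == radius -> yes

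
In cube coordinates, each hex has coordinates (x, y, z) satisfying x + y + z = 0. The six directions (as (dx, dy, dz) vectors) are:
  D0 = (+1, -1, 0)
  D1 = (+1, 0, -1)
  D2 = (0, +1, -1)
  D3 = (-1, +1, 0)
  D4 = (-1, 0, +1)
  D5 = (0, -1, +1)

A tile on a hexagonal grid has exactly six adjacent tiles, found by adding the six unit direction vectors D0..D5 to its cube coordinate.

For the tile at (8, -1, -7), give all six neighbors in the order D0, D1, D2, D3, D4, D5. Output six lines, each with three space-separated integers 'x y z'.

Center: (8, -1, -7). Add each direction:
  D0: (8, -1, -7) + (1, -1, 0) = (9, -2, -7)
  D1: (8, -1, -7) + (1, 0, -1) = (9, -1, -8)
  D2: (8, -1, -7) + (0, 1, -1) = (8, 0, -8)
  D3: (8, -1, -7) + (-1, 1, 0) = (7, 0, -7)
  D4: (8, -1, -7) + (-1, 0, 1) = (7, -1, -6)
  D5: (8, -1, -7) + (0, -1, 1) = (8, -2, -6)

Answer: 9 -2 -7
9 -1 -8
8 0 -8
7 0 -7
7 -1 -6
8 -2 -6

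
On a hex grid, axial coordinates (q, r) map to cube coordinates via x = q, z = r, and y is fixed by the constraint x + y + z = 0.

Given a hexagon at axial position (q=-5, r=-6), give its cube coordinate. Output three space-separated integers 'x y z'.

x = q = -5
z = r = -6
y = -x - z = -(-5) - (-6) = 11

Answer: -5 11 -6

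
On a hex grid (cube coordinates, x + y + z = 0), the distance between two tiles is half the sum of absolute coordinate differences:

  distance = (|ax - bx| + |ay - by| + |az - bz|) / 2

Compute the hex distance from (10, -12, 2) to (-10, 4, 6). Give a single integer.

|ax - bx| = |10 - (-10)| = 20
|ay - by| = |-12 - 4| = 16
|az - bz| = |2 - 6| = 4
distance = (20 + 16 + 4) / 2 = 40 / 2 = 20

Answer: 20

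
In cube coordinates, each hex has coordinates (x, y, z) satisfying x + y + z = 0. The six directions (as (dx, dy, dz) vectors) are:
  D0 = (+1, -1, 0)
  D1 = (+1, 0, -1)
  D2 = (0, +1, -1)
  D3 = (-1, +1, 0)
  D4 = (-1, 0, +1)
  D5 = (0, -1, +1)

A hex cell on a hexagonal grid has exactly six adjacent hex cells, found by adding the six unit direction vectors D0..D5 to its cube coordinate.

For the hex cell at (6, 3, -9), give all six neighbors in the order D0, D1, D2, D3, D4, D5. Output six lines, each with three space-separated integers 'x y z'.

Center: (6, 3, -9). Add each direction:
  D0: (6, 3, -9) + (1, -1, 0) = (7, 2, -9)
  D1: (6, 3, -9) + (1, 0, -1) = (7, 3, -10)
  D2: (6, 3, -9) + (0, 1, -1) = (6, 4, -10)
  D3: (6, 3, -9) + (-1, 1, 0) = (5, 4, -9)
  D4: (6, 3, -9) + (-1, 0, 1) = (5, 3, -8)
  D5: (6, 3, -9) + (0, -1, 1) = (6, 2, -8)

Answer: 7 2 -9
7 3 -10
6 4 -10
5 4 -9
5 3 -8
6 2 -8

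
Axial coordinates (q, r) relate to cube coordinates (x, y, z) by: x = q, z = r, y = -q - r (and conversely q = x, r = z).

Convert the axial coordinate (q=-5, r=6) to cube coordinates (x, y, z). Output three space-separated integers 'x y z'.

Answer: -5 -1 6

Derivation:
x = q = -5
z = r = 6
y = -x - z = -(-5) - (6) = -1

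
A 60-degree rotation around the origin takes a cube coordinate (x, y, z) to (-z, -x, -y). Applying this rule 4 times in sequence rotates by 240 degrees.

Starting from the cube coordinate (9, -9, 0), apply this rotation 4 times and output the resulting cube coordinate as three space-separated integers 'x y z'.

Answer: 0 9 -9

Derivation:
Start: (9, -9, 0)
Step 1: (9, -9, 0) -> (-(0), -(9), -(-9)) = (0, -9, 9)
Step 2: (0, -9, 9) -> (-(9), -(0), -(-9)) = (-9, 0, 9)
Step 3: (-9, 0, 9) -> (-(9), -(-9), -(0)) = (-9, 9, 0)
Step 4: (-9, 9, 0) -> (-(0), -(-9), -(9)) = (0, 9, -9)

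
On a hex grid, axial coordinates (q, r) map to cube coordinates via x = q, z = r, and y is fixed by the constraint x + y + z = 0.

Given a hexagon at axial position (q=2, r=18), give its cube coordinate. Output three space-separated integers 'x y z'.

Answer: 2 -20 18

Derivation:
x = q = 2
z = r = 18
y = -x - z = -(2) - (18) = -20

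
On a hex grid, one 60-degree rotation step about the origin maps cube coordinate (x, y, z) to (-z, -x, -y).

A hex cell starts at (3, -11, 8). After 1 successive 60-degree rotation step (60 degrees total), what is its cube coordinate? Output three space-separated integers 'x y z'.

Start: (3, -11, 8)
Step 1: (3, -11, 8) -> (-(8), -(3), -(-11)) = (-8, -3, 11)

Answer: -8 -3 11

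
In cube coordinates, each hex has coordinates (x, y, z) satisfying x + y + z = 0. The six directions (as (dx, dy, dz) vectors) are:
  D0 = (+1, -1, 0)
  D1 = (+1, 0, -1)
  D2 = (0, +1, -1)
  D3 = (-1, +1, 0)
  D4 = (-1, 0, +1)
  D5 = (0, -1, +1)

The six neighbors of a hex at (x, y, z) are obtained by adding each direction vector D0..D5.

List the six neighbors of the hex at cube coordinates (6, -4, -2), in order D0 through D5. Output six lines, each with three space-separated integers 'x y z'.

Answer: 7 -5 -2
7 -4 -3
6 -3 -3
5 -3 -2
5 -4 -1
6 -5 -1

Derivation:
Center: (6, -4, -2). Add each direction:
  D0: (6, -4, -2) + (1, -1, 0) = (7, -5, -2)
  D1: (6, -4, -2) + (1, 0, -1) = (7, -4, -3)
  D2: (6, -4, -2) + (0, 1, -1) = (6, -3, -3)
  D3: (6, -4, -2) + (-1, 1, 0) = (5, -3, -2)
  D4: (6, -4, -2) + (-1, 0, 1) = (5, -4, -1)
  D5: (6, -4, -2) + (0, -1, 1) = (6, -5, -1)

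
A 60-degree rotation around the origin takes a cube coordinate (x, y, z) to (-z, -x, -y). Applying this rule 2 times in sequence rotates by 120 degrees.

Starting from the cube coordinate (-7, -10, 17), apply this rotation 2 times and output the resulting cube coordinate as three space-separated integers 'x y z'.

Start: (-7, -10, 17)
Step 1: (-7, -10, 17) -> (-(17), -(-7), -(-10)) = (-17, 7, 10)
Step 2: (-17, 7, 10) -> (-(10), -(-17), -(7)) = (-10, 17, -7)

Answer: -10 17 -7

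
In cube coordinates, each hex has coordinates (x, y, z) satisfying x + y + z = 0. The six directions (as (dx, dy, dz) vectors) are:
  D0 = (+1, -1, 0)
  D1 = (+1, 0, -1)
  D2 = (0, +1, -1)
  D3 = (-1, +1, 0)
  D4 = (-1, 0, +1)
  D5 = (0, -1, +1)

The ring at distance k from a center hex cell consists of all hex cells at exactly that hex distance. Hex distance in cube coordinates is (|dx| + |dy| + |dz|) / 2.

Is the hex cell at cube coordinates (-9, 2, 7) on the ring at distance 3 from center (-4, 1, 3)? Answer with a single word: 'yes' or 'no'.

|px - cx| = |-9 - (-4)| = 5
|py - cy| = |2 - 1| = 1
|pz - cz| = |7 - 3| = 4
distance = (5+1+4)/2 = 10/2 = 5
radius = 3; distance != radius -> no

Answer: no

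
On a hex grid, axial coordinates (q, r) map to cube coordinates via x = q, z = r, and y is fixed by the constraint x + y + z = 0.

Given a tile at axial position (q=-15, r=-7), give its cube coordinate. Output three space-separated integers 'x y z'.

x = q = -15
z = r = -7
y = -x - z = -(-15) - (-7) = 22

Answer: -15 22 -7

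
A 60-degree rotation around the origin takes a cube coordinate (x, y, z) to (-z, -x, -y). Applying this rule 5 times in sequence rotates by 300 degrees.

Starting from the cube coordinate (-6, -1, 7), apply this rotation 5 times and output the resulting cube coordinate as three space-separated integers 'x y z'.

Start: (-6, -1, 7)
Step 1: (-6, -1, 7) -> (-(7), -(-6), -(-1)) = (-7, 6, 1)
Step 2: (-7, 6, 1) -> (-(1), -(-7), -(6)) = (-1, 7, -6)
Step 3: (-1, 7, -6) -> (-(-6), -(-1), -(7)) = (6, 1, -7)
Step 4: (6, 1, -7) -> (-(-7), -(6), -(1)) = (7, -6, -1)
Step 5: (7, -6, -1) -> (-(-1), -(7), -(-6)) = (1, -7, 6)

Answer: 1 -7 6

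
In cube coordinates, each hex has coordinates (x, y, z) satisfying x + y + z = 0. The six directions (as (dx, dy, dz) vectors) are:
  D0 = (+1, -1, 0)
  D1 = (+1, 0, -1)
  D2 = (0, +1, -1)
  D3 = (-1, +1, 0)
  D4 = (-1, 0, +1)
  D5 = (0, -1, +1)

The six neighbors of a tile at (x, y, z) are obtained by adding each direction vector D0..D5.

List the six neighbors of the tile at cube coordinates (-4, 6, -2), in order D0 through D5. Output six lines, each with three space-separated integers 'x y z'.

Center: (-4, 6, -2). Add each direction:
  D0: (-4, 6, -2) + (1, -1, 0) = (-3, 5, -2)
  D1: (-4, 6, -2) + (1, 0, -1) = (-3, 6, -3)
  D2: (-4, 6, -2) + (0, 1, -1) = (-4, 7, -3)
  D3: (-4, 6, -2) + (-1, 1, 0) = (-5, 7, -2)
  D4: (-4, 6, -2) + (-1, 0, 1) = (-5, 6, -1)
  D5: (-4, 6, -2) + (0, -1, 1) = (-4, 5, -1)

Answer: -3 5 -2
-3 6 -3
-4 7 -3
-5 7 -2
-5 6 -1
-4 5 -1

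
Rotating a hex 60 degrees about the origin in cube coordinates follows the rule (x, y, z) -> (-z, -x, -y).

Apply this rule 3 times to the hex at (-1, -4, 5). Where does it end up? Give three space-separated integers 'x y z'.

Start: (-1, -4, 5)
Step 1: (-1, -4, 5) -> (-(5), -(-1), -(-4)) = (-5, 1, 4)
Step 2: (-5, 1, 4) -> (-(4), -(-5), -(1)) = (-4, 5, -1)
Step 3: (-4, 5, -1) -> (-(-1), -(-4), -(5)) = (1, 4, -5)

Answer: 1 4 -5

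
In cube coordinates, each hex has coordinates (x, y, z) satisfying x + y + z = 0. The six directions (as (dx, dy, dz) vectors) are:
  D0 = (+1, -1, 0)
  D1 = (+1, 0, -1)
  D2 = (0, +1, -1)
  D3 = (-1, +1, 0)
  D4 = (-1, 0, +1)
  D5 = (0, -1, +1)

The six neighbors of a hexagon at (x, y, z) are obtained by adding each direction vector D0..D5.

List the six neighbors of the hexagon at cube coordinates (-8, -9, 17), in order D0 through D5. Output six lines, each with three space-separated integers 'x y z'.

Answer: -7 -10 17
-7 -9 16
-8 -8 16
-9 -8 17
-9 -9 18
-8 -10 18

Derivation:
Center: (-8, -9, 17). Add each direction:
  D0: (-8, -9, 17) + (1, -1, 0) = (-7, -10, 17)
  D1: (-8, -9, 17) + (1, 0, -1) = (-7, -9, 16)
  D2: (-8, -9, 17) + (0, 1, -1) = (-8, -8, 16)
  D3: (-8, -9, 17) + (-1, 1, 0) = (-9, -8, 17)
  D4: (-8, -9, 17) + (-1, 0, 1) = (-9, -9, 18)
  D5: (-8, -9, 17) + (0, -1, 1) = (-8, -10, 18)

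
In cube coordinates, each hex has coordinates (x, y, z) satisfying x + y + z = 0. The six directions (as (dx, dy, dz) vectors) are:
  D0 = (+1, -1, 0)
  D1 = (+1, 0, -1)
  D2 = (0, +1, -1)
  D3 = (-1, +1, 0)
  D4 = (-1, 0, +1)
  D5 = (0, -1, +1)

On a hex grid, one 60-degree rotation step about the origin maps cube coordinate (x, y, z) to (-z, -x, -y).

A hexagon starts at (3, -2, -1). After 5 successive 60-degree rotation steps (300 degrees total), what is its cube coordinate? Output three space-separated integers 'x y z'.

Start: (3, -2, -1)
Step 1: (3, -2, -1) -> (-(-1), -(3), -(-2)) = (1, -3, 2)
Step 2: (1, -3, 2) -> (-(2), -(1), -(-3)) = (-2, -1, 3)
Step 3: (-2, -1, 3) -> (-(3), -(-2), -(-1)) = (-3, 2, 1)
Step 4: (-3, 2, 1) -> (-(1), -(-3), -(2)) = (-1, 3, -2)
Step 5: (-1, 3, -2) -> (-(-2), -(-1), -(3)) = (2, 1, -3)

Answer: 2 1 -3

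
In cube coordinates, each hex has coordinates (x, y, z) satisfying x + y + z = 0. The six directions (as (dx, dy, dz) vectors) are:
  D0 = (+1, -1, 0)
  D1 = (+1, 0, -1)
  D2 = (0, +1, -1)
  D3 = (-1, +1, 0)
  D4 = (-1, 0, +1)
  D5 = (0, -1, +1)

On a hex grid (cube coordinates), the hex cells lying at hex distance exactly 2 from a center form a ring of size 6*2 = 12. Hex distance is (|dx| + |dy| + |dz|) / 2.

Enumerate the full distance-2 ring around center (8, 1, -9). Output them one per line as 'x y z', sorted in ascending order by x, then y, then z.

Answer: 6 1 -7
6 2 -8
6 3 -9
7 0 -7
7 3 -10
8 -1 -7
8 3 -11
9 -1 -8
9 2 -11
10 -1 -9
10 0 -10
10 1 -11

Derivation:
Walk ring at distance 2 from (8, 1, -9):
Start at center + D4*2 = (6, 1, -7)
  hex 0: (6, 1, -7)
  hex 1: (7, 0, -7)
  hex 2: (8, -1, -7)
  hex 3: (9, -1, -8)
  hex 4: (10, -1, -9)
  hex 5: (10, 0, -10)
  hex 6: (10, 1, -11)
  hex 7: (9, 2, -11)
  hex 8: (8, 3, -11)
  hex 9: (7, 3, -10)
  hex 10: (6, 3, -9)
  hex 11: (6, 2, -8)
Sorted: 12 hexes.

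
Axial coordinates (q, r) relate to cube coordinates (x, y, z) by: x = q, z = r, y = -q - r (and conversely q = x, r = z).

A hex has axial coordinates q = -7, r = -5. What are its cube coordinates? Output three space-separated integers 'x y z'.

Answer: -7 12 -5

Derivation:
x = q = -7
z = r = -5
y = -x - z = -(-7) - (-5) = 12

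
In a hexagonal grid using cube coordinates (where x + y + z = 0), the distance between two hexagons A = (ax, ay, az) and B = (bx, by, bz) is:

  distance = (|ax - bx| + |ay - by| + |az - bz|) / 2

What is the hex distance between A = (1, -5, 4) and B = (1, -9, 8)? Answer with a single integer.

Answer: 4

Derivation:
|ax - bx| = |1 - 1| = 0
|ay - by| = |-5 - (-9)| = 4
|az - bz| = |4 - 8| = 4
distance = (0 + 4 + 4) / 2 = 8 / 2 = 4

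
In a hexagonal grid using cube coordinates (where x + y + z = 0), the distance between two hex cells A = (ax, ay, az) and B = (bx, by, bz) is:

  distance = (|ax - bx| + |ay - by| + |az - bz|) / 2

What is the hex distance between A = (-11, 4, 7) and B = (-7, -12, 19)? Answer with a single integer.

|ax - bx| = |-11 - (-7)| = 4
|ay - by| = |4 - (-12)| = 16
|az - bz| = |7 - 19| = 12
distance = (4 + 16 + 12) / 2 = 32 / 2 = 16

Answer: 16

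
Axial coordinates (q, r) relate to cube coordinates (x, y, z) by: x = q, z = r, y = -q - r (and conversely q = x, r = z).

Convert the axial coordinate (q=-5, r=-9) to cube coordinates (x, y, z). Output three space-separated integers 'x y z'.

x = q = -5
z = r = -9
y = -x - z = -(-5) - (-9) = 14

Answer: -5 14 -9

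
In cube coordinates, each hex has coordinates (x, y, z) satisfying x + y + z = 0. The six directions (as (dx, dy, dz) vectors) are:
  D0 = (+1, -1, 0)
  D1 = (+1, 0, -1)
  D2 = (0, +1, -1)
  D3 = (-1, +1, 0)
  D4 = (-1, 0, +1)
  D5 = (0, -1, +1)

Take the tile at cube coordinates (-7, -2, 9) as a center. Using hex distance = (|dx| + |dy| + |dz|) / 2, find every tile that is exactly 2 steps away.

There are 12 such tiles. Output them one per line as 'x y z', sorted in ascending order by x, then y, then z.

Walk ring at distance 2 from (-7, -2, 9):
Start at center + D4*2 = (-9, -2, 11)
  hex 0: (-9, -2, 11)
  hex 1: (-8, -3, 11)
  hex 2: (-7, -4, 11)
  hex 3: (-6, -4, 10)
  hex 4: (-5, -4, 9)
  hex 5: (-5, -3, 8)
  hex 6: (-5, -2, 7)
  hex 7: (-6, -1, 7)
  hex 8: (-7, 0, 7)
  hex 9: (-8, 0, 8)
  hex 10: (-9, 0, 9)
  hex 11: (-9, -1, 10)
Sorted: 12 hexes.

Answer: -9 -2 11
-9 -1 10
-9 0 9
-8 -3 11
-8 0 8
-7 -4 11
-7 0 7
-6 -4 10
-6 -1 7
-5 -4 9
-5 -3 8
-5 -2 7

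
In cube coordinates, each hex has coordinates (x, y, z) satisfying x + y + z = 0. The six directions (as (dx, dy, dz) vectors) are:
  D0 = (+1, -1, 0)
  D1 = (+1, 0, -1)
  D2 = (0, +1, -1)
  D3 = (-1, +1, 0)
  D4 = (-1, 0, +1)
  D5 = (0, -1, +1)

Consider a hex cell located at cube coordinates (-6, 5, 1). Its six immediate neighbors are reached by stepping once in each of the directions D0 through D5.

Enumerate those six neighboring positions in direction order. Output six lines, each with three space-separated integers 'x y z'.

Center: (-6, 5, 1). Add each direction:
  D0: (-6, 5, 1) + (1, -1, 0) = (-5, 4, 1)
  D1: (-6, 5, 1) + (1, 0, -1) = (-5, 5, 0)
  D2: (-6, 5, 1) + (0, 1, -1) = (-6, 6, 0)
  D3: (-6, 5, 1) + (-1, 1, 0) = (-7, 6, 1)
  D4: (-6, 5, 1) + (-1, 0, 1) = (-7, 5, 2)
  D5: (-6, 5, 1) + (0, -1, 1) = (-6, 4, 2)

Answer: -5 4 1
-5 5 0
-6 6 0
-7 6 1
-7 5 2
-6 4 2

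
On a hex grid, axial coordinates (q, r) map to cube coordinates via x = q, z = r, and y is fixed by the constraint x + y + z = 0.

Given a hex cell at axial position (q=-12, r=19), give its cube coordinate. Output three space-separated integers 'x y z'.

Answer: -12 -7 19

Derivation:
x = q = -12
z = r = 19
y = -x - z = -(-12) - (19) = -7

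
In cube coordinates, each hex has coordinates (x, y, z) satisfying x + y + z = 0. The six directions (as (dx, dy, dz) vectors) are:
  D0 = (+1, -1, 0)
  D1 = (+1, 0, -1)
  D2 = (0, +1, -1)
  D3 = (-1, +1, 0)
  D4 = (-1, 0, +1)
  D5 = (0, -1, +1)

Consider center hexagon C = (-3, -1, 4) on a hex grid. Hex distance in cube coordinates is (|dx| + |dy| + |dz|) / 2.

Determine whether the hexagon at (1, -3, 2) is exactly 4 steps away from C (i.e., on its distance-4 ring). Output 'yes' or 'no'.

|px - cx| = |1 - (-3)| = 4
|py - cy| = |-3 - (-1)| = 2
|pz - cz| = |2 - 4| = 2
distance = (4+2+2)/2 = 8/2 = 4
radius = 4; distance == radius -> yes

Answer: yes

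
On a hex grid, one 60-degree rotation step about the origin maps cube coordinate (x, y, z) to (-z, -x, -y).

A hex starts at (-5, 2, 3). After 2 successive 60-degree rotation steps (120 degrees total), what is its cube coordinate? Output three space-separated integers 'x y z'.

Answer: 2 3 -5

Derivation:
Start: (-5, 2, 3)
Step 1: (-5, 2, 3) -> (-(3), -(-5), -(2)) = (-3, 5, -2)
Step 2: (-3, 5, -2) -> (-(-2), -(-3), -(5)) = (2, 3, -5)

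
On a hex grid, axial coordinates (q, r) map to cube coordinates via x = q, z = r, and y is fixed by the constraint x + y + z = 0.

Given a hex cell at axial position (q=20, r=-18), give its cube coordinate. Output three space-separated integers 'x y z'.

Answer: 20 -2 -18

Derivation:
x = q = 20
z = r = -18
y = -x - z = -(20) - (-18) = -2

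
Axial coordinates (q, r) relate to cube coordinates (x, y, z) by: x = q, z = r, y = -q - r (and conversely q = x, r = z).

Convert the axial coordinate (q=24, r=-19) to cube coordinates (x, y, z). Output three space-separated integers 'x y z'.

Answer: 24 -5 -19

Derivation:
x = q = 24
z = r = -19
y = -x - z = -(24) - (-19) = -5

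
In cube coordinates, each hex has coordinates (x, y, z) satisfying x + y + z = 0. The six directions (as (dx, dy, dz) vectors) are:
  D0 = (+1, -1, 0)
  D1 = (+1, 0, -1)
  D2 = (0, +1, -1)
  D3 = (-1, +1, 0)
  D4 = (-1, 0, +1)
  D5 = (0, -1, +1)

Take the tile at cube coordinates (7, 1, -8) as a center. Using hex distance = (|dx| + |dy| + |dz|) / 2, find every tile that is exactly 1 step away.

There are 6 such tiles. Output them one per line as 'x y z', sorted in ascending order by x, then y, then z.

Answer: 6 1 -7
6 2 -8
7 0 -7
7 2 -9
8 0 -8
8 1 -9

Derivation:
Walk ring at distance 1 from (7, 1, -8):
Start at center + D4*1 = (6, 1, -7)
  hex 0: (6, 1, -7)
  hex 1: (7, 0, -7)
  hex 2: (8, 0, -8)
  hex 3: (8, 1, -9)
  hex 4: (7, 2, -9)
  hex 5: (6, 2, -8)
Sorted: 6 hexes.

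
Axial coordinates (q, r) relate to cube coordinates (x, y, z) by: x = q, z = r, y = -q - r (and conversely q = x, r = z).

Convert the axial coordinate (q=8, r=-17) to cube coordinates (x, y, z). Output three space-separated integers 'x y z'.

Answer: 8 9 -17

Derivation:
x = q = 8
z = r = -17
y = -x - z = -(8) - (-17) = 9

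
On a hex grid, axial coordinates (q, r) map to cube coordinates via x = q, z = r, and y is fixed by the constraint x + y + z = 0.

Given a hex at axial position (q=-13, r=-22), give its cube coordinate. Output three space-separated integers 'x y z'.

x = q = -13
z = r = -22
y = -x - z = -(-13) - (-22) = 35

Answer: -13 35 -22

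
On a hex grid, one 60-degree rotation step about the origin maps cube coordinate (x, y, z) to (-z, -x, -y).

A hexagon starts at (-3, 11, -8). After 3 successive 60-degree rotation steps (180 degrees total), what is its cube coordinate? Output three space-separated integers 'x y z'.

Start: (-3, 11, -8)
Step 1: (-3, 11, -8) -> (-(-8), -(-3), -(11)) = (8, 3, -11)
Step 2: (8, 3, -11) -> (-(-11), -(8), -(3)) = (11, -8, -3)
Step 3: (11, -8, -3) -> (-(-3), -(11), -(-8)) = (3, -11, 8)

Answer: 3 -11 8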